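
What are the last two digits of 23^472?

21

By repeated squaring mod 100: 23^1≡23, 23^2≡29, 23^4≡41, 23^8≡81, 23^16≡61, 23^32≡21, 23^64≡41, 23^128≡81, 23^256≡61.
Since 472 = 8 + 16 + 64 + 128 + 256 in binary, 23^472 ≡ 81·61·41·81·61 ≡ 21 (mod 100).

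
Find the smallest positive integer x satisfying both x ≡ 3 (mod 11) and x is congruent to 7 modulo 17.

Since 17·2 ≡ 1 (mod 11), take x = 7 + 17·((3−7)·2 mod 11) = 7 + 17·3 = 58.
Check: 58 mod 11 = 3, 58 mod 17 = 7.

58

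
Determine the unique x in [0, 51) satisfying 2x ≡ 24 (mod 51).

12

The inverse of 2 mod 51 is 26 (since 2·26 = 52 ≡ 1).
Multiplying both sides by 26: x ≡ 26·24 = 624 ≡ 12 (mod 51).
Check: 2·12 = 24 = 0·51 + 24.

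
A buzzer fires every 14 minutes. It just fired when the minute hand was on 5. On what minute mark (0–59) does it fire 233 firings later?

233·14 = 3262.
Dividing 3262 by 60 gives quotient 54 and remainder 22.
(5 + 22) mod 60 = 27.

27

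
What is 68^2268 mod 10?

The units digit of 68^n cycles with period 4: 8, 4, 2, 6, …
2268 mod 4 = 0, so the last digit matches 8^4 = 6.

6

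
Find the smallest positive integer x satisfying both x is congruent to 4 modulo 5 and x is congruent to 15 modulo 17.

Since 17·3 ≡ 1 (mod 5), take x = 15 + 17·((4−15)·3 mod 5) = 15 + 17·2 = 49.
Check: 49 mod 5 = 4, 49 mod 17 = 15.

49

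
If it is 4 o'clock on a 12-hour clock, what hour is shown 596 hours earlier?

596 mod 12 = 8 (since 49·12 = 588).
4 − 8 → 8 on a 12-hour dial.

8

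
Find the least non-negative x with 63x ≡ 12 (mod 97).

51

63⁻¹ ≡ 77 (mod 97) because 63·77 = 4851 = 50·97 + 1.
Multiplying both sides by 77: x ≡ 77·12 = 924 ≡ 51 (mod 97).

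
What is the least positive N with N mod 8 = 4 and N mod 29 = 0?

x ≡ 4 (mod 8) gives x ∈ {4, 12, 20, 28, 36, 44, 52, 60, …}.
The first of these with x mod 29 = 0 is 116.

116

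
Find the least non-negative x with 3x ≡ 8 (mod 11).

10

3⁻¹ ≡ 4 (mod 11) because 3·4 = 12 = 1·11 + 1.
So x ≡ 4·8 = 32 ≡ 10 (mod 11).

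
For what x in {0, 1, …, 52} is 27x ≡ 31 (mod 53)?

9

The inverse of 27 mod 53 is 2 (since 27·2 = 54 ≡ 1).
So x ≡ 2·31 = 62 ≡ 9 (mod 53).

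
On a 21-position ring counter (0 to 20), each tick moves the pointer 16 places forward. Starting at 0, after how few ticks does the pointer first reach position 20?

The inverse of 16 mod 21 is 4 (since 16·4 = 64 ≡ 1).
So x ≡ 4·20 = 80 ≡ 17 (mod 21).

17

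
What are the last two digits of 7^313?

Square-and-reduce mod 100: 7^1≡7, 7^2≡49, 7^4≡1, 7^8≡1, 7^16≡1, 7^32≡1, 7^64≡1, 7^128≡1, 7^256≡1.
Since 313 = 1 + 8 + 16 + 32 + 256 in binary, 7^313 ≡ 7·1·1·1·1 ≡ 7 (mod 100).

07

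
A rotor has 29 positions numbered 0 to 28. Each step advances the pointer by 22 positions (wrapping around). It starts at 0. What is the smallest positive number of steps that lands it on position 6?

The inverse of 22 mod 29 is 4 (since 22·4 = 88 ≡ 1).
Multiplying both sides by 4: x ≡ 4·6 = 24 ≡ 24 (mod 29).

24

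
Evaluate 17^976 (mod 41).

10

Successive squares of 17 mod 41: 17^1≡17, 17^2≡2, 17^4≡4, 17^8≡16, 17^16≡10, 17^32≡18, 17^64≡37, 17^128≡16, 17^256≡10, 17^512≡18.
Since 976 = 16 + 64 + 128 + 256 + 512 in binary, 17^976 ≡ 10·37·16·10·18 ≡ 10 (mod 41).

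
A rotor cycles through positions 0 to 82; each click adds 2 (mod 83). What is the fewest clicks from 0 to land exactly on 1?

2·42 = 84 = 1·83 + 1, so 2⁻¹ ≡ 42 (mod 83).

42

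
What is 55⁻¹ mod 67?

39

55·39 = 2145 = 32·67 + 1, so 55⁻¹ ≡ 39 (mod 67).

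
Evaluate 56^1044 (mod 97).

By repeated squaring mod 97: 56^1≡56, 56^2≡32, 56^4≡54, 56^8≡6, 56^16≡36, 56^32≡35, 56^64≡61, 56^128≡35, 56^256≡61, 56^512≡35, 56^1024≡61.
Since 1044 = 4 + 16 + 1024 in binary, 56^1044 ≡ 54·36·61 ≡ 50 (mod 97).

50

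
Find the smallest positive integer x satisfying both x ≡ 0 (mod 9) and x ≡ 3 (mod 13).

Since 13·7 ≡ 1 (mod 9), take x = 3 + 13·((0−3)·7 mod 9) = 3 + 13·6 = 81.
Check: 81 mod 9 = 0, 81 mod 13 = 3.

81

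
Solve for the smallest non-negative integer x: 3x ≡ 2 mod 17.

12

3⁻¹ ≡ 6 (mod 17) because 3·6 = 18 = 1·17 + 1.
Multiplying both sides by 6: x ≡ 6·2 = 12 ≡ 12 (mod 17).
Check: 3·12 = 36 = 2·17 + 2.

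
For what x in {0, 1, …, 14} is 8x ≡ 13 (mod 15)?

The inverse of 8 mod 15 is 2 (since 8·2 = 16 ≡ 1).
Multiplying both sides by 2: x ≡ 2·13 = 26 ≡ 11 (mod 15).

11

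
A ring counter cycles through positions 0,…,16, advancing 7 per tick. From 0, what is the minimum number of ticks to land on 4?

3

7⁻¹ ≡ 5 (mod 17) because 7·5 = 35 = 2·17 + 1.
So x ≡ 5·4 = 20 ≡ 3 (mod 17).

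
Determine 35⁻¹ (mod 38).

38 = 1·35 + 3
35 = 11·3 + 2
3 = 1·2 + 1
2 = 2·1 + 0
Back-substituting gives 35·25 ≡ 1 (mod 38).

25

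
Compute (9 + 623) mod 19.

623 mod 19 = 15 (since 32·19 = 608).
(9 + 15) mod 19 = 5.

5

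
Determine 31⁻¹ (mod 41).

4

31·4 = 124 = 3·41 + 1, so 31⁻¹ ≡ 4 (mod 41).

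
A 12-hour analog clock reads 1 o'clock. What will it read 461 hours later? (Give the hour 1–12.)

6

461 − 38·12 = 5, so 461 ≡ 5 (mod 12).
1 + 5 → 6 on a 12-hour dial.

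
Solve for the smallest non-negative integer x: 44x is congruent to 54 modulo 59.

44⁻¹ ≡ 55 (mod 59) because 44·55 = 2420 = 41·59 + 1.
Multiplying both sides by 55: x ≡ 55·54 = 2970 ≡ 20 (mod 59).

20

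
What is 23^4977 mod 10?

3

Powers of 3 mod 10 repeat with period 4: 3, 9, 7, 1.
4977 mod 4 = 1, so the last digit matches 3^1 = 3.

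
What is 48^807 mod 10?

Last digits of 8^n: 8, 4, 2, 6 (period 4).
807 leaves remainder 3 on division by 4, so 48^807 ends in 2.

2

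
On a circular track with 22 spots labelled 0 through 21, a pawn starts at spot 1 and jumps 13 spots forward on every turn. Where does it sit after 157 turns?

18

157·13 = 2041.
2041 = 92·22 + 17, so 2041 mod 22 = 17.
(1 + 17) mod 22 = 18.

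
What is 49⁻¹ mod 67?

49·26 = 1274 = 19·67 + 1, so 49⁻¹ ≡ 26 (mod 67).

26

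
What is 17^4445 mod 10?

7

The units digit of 17^n cycles with period 4: 7, 9, 3, 1, …
4445 leaves remainder 1 on division by 4, so 17^4445 ends in 7.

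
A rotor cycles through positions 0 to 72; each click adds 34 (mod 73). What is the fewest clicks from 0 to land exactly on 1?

58

34·58 = 1972 = 27·73 + 1, so 34⁻¹ ≡ 58 (mod 73).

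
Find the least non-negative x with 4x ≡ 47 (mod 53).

The inverse of 4 mod 53 is 40 (since 4·40 = 160 ≡ 1).
So x ≡ 40·47 = 1880 ≡ 25 (mod 53).

25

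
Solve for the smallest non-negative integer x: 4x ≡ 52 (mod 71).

4⁻¹ ≡ 18 (mod 71) because 4·18 = 72 = 1·71 + 1.
Multiplying both sides by 18: x ≡ 18·52 = 936 ≡ 13 (mod 71).

13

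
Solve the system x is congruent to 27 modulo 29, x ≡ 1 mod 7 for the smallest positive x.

x ≡ 1 (mod 7) gives x ∈ {1, 8, 15, 22, 29, 36, 43, 50, …}.
The first of these with x mod 29 = 27 is 85.

85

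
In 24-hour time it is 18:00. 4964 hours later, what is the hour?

4964 mod 24 = 20 (since 206·24 = 4944).
(18 + 20) mod 24 = 14.

14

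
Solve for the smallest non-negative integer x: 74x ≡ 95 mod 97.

74⁻¹ ≡ 59 (mod 97) because 74·59 = 4366 = 45·97 + 1.
So x ≡ 59·95 = 5605 ≡ 76 (mod 97).
Check: 74·76 = 5624 = 57·97 + 95.

76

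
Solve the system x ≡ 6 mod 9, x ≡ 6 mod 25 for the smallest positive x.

6

x ≡ 6 (mod 9) gives x ∈ {6}.
The first of these with x mod 25 = 6 is 6.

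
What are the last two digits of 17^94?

29

Successive squares of 17 mod 100: 17^1≡17, 17^2≡89, 17^4≡21, 17^8≡41, 17^16≡81, 17^32≡61, 17^64≡21.
94 = 2 + 4 + 8 + 16 + 64, so 17^94 ≡ 89·21·41·81·21 ≡ 29 (mod 100).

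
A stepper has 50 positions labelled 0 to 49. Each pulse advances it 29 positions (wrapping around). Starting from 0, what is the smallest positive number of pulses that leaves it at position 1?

50 = 1·29 + 21
29 = 1·21 + 8
21 = 2·8 + 5
8 = 1·5 + 3
5 = 1·3 + 2
3 = 1·2 + 1
2 = 2·1 + 0
Back-substituting gives 29·19 ≡ 1 (mod 50).

19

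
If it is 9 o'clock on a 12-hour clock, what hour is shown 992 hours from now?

5

Dividing 992 by 12 gives quotient 82 and remainder 8.
9 + 8 → 5 on a 12-hour dial.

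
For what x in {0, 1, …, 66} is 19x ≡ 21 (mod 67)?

19⁻¹ ≡ 60 (mod 67) because 19·60 = 1140 = 17·67 + 1.
So x ≡ 60·21 = 1260 ≡ 54 (mod 67).

54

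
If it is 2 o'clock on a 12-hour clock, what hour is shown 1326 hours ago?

Dividing 1326 by 12 gives quotient 110 and remainder 6.
2 − 6 → 8 on a 12-hour dial.

8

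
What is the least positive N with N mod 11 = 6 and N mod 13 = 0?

x ≡ 6 (mod 11) gives x ∈ {6, 17, 28, 39}.
The first of these with x mod 13 = 0 is 39.

39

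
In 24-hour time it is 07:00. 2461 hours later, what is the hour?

20

2461 mod 24 = 13 (since 102·24 = 2448).
(7 + 13) mod 24 = 20.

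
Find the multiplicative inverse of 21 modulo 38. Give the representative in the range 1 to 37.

29

38 = 1·21 + 17
21 = 1·17 + 4
17 = 4·4 + 1
4 = 4·1 + 0
Back-substituting gives 21·29 ≡ 1 (mod 38).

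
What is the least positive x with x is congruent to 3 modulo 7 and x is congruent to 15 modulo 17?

Since 17·5 ≡ 1 (mod 7), take x = 15 + 17·((3−15)·5 mod 7) = 15 + 17·3 = 66.
Check: 66 mod 7 = 3, 66 mod 17 = 15.

66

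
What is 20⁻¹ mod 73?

11

20·11 = 220 = 3·73 + 1, so 20⁻¹ ≡ 11 (mod 73).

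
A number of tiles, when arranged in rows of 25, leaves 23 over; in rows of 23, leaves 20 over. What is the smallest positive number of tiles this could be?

273

x ≡ 20 (mod 23) gives x ∈ {20, 43, 66, 89, 112, 135, 158, 181, …}.
The first of these with x mod 25 = 23 is 273.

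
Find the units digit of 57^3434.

The units digit of 57^n cycles with period 4: 7, 9, 3, 1, …
3434 leaves remainder 2 on division by 4, so 57^3434 ends in 9.

9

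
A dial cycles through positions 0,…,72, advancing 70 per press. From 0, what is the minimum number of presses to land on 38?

The inverse of 70 mod 73 is 24 (since 70·24 = 1680 ≡ 1).
So x ≡ 24·38 = 912 ≡ 36 (mod 73).

36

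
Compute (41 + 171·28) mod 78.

71

171·28 = 4788.
Dividing 4788 by 78 gives quotient 61 and remainder 30.
(41 + 30) mod 78 = 71.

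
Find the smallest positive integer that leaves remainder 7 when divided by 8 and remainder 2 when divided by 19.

x ≡ 7 (mod 8) gives x ∈ {7, 15, 23, 31, 39, 47, 55, 63, …}.
The first of these with x mod 19 = 2 is 135.

135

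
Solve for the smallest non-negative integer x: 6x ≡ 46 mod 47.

The inverse of 6 mod 47 is 8 (since 6·8 = 48 ≡ 1).
So x ≡ 8·46 = 368 ≡ 39 (mod 47).
Check: 6·39 = 234 = 4·47 + 46.

39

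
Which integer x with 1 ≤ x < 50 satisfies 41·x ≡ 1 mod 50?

41·11 = 451 = 9·50 + 1, so 41⁻¹ ≡ 11 (mod 50).

11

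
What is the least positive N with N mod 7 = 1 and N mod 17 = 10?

78

x ≡ 1 (mod 7) gives x ∈ {1, 8, 15, 22, 29, 36, 43, 50, …}.
The first of these with x mod 17 = 10 is 78.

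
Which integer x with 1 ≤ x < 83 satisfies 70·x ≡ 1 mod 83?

83 = 1·70 + 13
70 = 5·13 + 5
13 = 2·5 + 3
5 = 1·3 + 2
3 = 1·2 + 1
2 = 2·1 + 0
Back-substituting gives 70·51 ≡ 1 (mod 83).

51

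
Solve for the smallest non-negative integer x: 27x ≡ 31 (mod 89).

27⁻¹ ≡ 33 (mod 89) because 27·33 = 891 = 10·89 + 1.
So x ≡ 33·31 = 1023 ≡ 44 (mod 89).

44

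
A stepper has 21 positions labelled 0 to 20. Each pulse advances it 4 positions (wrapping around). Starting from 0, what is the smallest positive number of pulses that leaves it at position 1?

16

21 = 5·4 + 1
4 = 4·1 + 0
Back-substituting gives 4·16 ≡ 1 (mod 21).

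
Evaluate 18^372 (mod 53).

24

By repeated squaring mod 53: 18^1≡18, 18^2≡6, 18^4≡36, 18^8≡24, 18^16≡46, 18^32≡49, 18^64≡16, 18^128≡44, 18^256≡28.
Since 372 = 4 + 16 + 32 + 64 + 256 in binary, 18^372 ≡ 36·46·49·16·28 ≡ 24 (mod 53).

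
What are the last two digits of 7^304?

Successive squares of 7 mod 100: 7^1≡7, 7^2≡49, 7^4≡1, 7^8≡1, 7^16≡1, 7^32≡1, 7^64≡1, 7^128≡1, 7^256≡1.
Since 304 = 16 + 32 + 256 in binary, 7^304 ≡ 1·1·1 ≡ 1 (mod 100).

01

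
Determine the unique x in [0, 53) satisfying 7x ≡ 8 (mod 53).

39

The inverse of 7 mod 53 is 38 (since 7·38 = 266 ≡ 1).
Multiplying both sides by 38: x ≡ 38·8 = 304 ≡ 39 (mod 53).
Check: 7·39 = 273 = 5·53 + 8.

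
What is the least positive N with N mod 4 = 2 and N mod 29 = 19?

106

x ≡ 2 (mod 4) gives x ∈ {2, 6, 10, 14, 18, 22, 26, 30, …}.
The first of these with x mod 29 = 19 is 106.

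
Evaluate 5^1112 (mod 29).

23

Square-and-reduce mod 29: 5^1≡5, 5^2≡25, 5^4≡16, 5^8≡24, 5^16≡25, 5^32≡16, 5^64≡24, 5^128≡25, 5^256≡16, 5^512≡24, 5^1024≡25.
1112 = 8 + 16 + 64 + 1024, so 5^1112 ≡ 24·25·24·25 ≡ 23 (mod 29).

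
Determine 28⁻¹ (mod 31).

31 = 1·28 + 3
28 = 9·3 + 1
3 = 3·1 + 0
Back-substituting gives 28·10 ≡ 1 (mod 31).

10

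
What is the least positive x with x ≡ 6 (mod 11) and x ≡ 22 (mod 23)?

x ≡ 6 (mod 11) gives x ∈ {6, 17, 28, 39, 50, 61, 72, 83, …}.
The first of these with x mod 23 = 22 is 160.

160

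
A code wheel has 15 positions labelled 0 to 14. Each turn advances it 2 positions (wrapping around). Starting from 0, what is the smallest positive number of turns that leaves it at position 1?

8

15 = 7·2 + 1
2 = 2·1 + 0
Back-substituting gives 2·8 ≡ 1 (mod 15).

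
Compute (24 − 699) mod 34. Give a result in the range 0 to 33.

Dividing 699 by 34 gives quotient 20 and remainder 19.
(24 − 19) mod 34 = 5.

5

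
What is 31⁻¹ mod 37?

31·6 = 186 = 5·37 + 1, so 31⁻¹ ≡ 6 (mod 37).

6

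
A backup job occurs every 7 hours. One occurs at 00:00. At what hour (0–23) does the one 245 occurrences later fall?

245·7 = 1715.
1715 mod 24 = 11 (since 71·24 = 1704).
(0 + 11) mod 24 = 11.

11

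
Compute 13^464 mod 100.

61

Successive squares of 13 mod 100: 13^1≡13, 13^2≡69, 13^4≡61, 13^8≡21, 13^16≡41, 13^32≡81, 13^64≡61, 13^128≡21, 13^256≡41.
464 = 16 + 64 + 128 + 256, so 13^464 ≡ 41·61·21·41 ≡ 61 (mod 100).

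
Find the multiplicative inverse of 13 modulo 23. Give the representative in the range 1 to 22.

16

13·16 = 208 = 9·23 + 1, so 13⁻¹ ≡ 16 (mod 23).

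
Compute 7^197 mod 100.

7

Successive squares of 7 mod 100: 7^1≡7, 7^2≡49, 7^4≡1, 7^8≡1, 7^16≡1, 7^32≡1, 7^64≡1, 7^128≡1.
197 = 1 + 4 + 64 + 128, so 7^197 ≡ 7·1·1·1 ≡ 7 (mod 100).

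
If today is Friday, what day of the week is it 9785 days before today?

Saturday

9785 − 1397·7 = 6, so 9785 ≡ 6 (mod 7).
Friday − 6 days → Saturday.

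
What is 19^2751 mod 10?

9

Powers of 9 mod 10 repeat with period 2: 9, 1.
2751 leaves remainder 1 on division by 2, so 19^2751 ends in 9.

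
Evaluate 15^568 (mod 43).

15

Square-and-reduce mod 43: 15^1≡15, 15^2≡10, 15^4≡14, 15^8≡24, 15^16≡17, 15^32≡31, 15^64≡15, 15^128≡10, 15^256≡14, 15^512≡24.
568 = 8 + 16 + 32 + 512, so 15^568 ≡ 24·17·31·24 ≡ 15 (mod 43).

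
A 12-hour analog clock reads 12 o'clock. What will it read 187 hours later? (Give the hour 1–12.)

187 = 15·12 + 7, so 187 mod 12 = 7.
12 + 7 → 7 on a 12-hour dial.

7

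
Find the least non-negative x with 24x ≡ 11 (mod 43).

13

The inverse of 24 mod 43 is 9 (since 24·9 = 216 ≡ 1).
Multiplying both sides by 9: x ≡ 9·11 = 99 ≡ 13 (mod 43).
Check: 24·13 = 312 = 7·43 + 11.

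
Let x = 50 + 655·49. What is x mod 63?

15

655·49 = 32095.
32095 = 509·63 + 28, so 32095 mod 63 = 28.
(50 + 28) mod 63 = 15.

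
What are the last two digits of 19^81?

Successive squares of 19 mod 100: 19^1≡19, 19^2≡61, 19^4≡21, 19^8≡41, 19^16≡81, 19^32≡61, 19^64≡21.
Since 81 = 1 + 16 + 64 in binary, 19^81 ≡ 19·81·21 ≡ 19 (mod 100).

19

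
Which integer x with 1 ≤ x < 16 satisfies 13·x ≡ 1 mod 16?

16 = 1·13 + 3
13 = 4·3 + 1
3 = 3·1 + 0
Back-substituting gives 13·5 ≡ 1 (mod 16).

5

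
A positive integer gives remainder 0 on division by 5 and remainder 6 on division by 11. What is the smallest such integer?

50

x ≡ 0 (mod 5) gives x ∈ {0, 5, 10, 15, 20, 25, 30, 35, …}.
The first of these with x mod 11 = 6 is 50.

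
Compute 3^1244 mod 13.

9

By repeated squaring mod 13: 3^1≡3, 3^2≡9, 3^4≡3, 3^8≡9, 3^16≡3, 3^32≡9, 3^64≡3, 3^128≡9, 3^256≡3, 3^512≡9, 3^1024≡3.
Since 1244 = 4 + 8 + 16 + 64 + 128 + 1024 in binary, 3^1244 ≡ 3·9·3·3·9·3 ≡ 9 (mod 13).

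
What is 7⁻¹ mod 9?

7·4 = 28 = 3·9 + 1, so 7⁻¹ ≡ 4 (mod 9).

4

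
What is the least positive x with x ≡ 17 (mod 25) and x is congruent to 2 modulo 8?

42

Since 8·22 ≡ 1 (mod 25), take x = 2 + 8·((17−2)·22 mod 25) = 2 + 8·5 = 42.
Check: 42 mod 25 = 17, 42 mod 8 = 2.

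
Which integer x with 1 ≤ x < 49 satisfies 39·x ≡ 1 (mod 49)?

39·44 = 1716 = 35·49 + 1, so 39⁻¹ ≡ 44 (mod 49).

44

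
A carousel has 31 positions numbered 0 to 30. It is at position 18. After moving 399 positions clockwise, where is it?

14

Dividing 399 by 31 gives quotient 12 and remainder 27.
(18 + 27) mod 31 = 14.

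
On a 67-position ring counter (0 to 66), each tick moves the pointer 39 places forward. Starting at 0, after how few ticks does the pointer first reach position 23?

59

39⁻¹ ≡ 55 (mod 67) because 39·55 = 2145 = 32·67 + 1.
Multiplying both sides by 55: x ≡ 55·23 = 1265 ≡ 59 (mod 67).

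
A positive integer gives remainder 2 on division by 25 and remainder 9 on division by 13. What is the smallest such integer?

152

x ≡ 9 (mod 13) gives x ∈ {9, 22, 35, 48, 61, 74, 87, 100, …}.
The first of these with x mod 25 = 2 is 152.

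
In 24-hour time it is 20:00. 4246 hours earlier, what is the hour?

4246 − 176·24 = 22, so 4246 ≡ 22 (mod 24).
(20 − 22) mod 24 = 22.

22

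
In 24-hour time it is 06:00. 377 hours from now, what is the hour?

377 − 15·24 = 17, so 377 ≡ 17 (mod 24).
(6 + 17) mod 24 = 23.

23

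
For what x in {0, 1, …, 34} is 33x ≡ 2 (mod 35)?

The inverse of 33 mod 35 is 17 (since 33·17 = 561 ≡ 1).
So x ≡ 17·2 = 34 ≡ 34 (mod 35).

34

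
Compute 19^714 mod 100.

Successive squares of 19 mod 100: 19^1≡19, 19^2≡61, 19^4≡21, 19^8≡41, 19^16≡81, 19^32≡61, 19^64≡21, 19^128≡41, 19^256≡81, 19^512≡61.
Since 714 = 2 + 8 + 64 + 128 + 512 in binary, 19^714 ≡ 61·41·21·41·61 ≡ 21 (mod 100).

21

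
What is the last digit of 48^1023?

2

The units digit of 48^n cycles with period 4: 8, 4, 2, 6, …
1023 leaves remainder 3 on division by 4, so 48^1023 ends in 2.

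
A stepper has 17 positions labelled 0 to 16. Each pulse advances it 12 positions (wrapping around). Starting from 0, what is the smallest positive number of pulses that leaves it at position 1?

17 = 1·12 + 5
12 = 2·5 + 2
5 = 2·2 + 1
2 = 2·1 + 0
Back-substituting gives 12·10 ≡ 1 (mod 17).

10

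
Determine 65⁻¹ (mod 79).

62

65·62 = 4030 = 51·79 + 1, so 65⁻¹ ≡ 62 (mod 79).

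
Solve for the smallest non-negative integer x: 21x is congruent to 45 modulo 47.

21⁻¹ ≡ 9 (mod 47) because 21·9 = 189 = 4·47 + 1.
So x ≡ 9·45 = 405 ≡ 29 (mod 47).

29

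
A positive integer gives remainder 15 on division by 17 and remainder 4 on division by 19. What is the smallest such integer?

Since 19·9 ≡ 1 (mod 17), take x = 4 + 19·((15−4)·9 mod 17) = 4 + 19·14 = 270.
Check: 270 mod 17 = 15, 270 mod 19 = 4.

270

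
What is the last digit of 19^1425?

9

The units digit of 19^n cycles with period 2: 9, 1, …
1425 leaves remainder 1 on division by 2, so 19^1425 ends in 9.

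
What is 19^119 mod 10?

The units digit of 19^n cycles with period 2: 9, 1, …
119 mod 2 = 1, so the last digit matches 9^1 = 9.

9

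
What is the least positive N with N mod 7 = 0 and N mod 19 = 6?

x ≡ 0 (mod 7) gives x ∈ {0, 7, 14, 21, 28, 35, 42, 49, …}.
The first of these with x mod 19 = 6 is 63.

63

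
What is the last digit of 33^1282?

9

Last digits of 3^n: 3, 9, 7, 1 (period 4).
1282 mod 4 = 2, so the last digit matches 3^2 = 9.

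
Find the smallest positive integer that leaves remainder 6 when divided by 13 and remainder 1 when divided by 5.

6

x ≡ 1 (mod 5) gives x ∈ {1, 6}.
The first of these with x mod 13 = 6 is 6.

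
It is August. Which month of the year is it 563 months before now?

563 mod 12 = 11 (since 46·12 = 552).
August − 11 months → September.

September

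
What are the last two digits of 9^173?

29

Square-and-reduce mod 100: 9^1≡9, 9^2≡81, 9^4≡61, 9^8≡21, 9^16≡41, 9^32≡81, 9^64≡61, 9^128≡21.
Since 173 = 1 + 4 + 8 + 32 + 128 in binary, 9^173 ≡ 9·61·21·81·21 ≡ 29 (mod 100).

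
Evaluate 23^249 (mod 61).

53

Square-and-reduce mod 61: 23^1≡23, 23^2≡41, 23^4≡34, 23^8≡58, 23^16≡9, 23^32≡20, 23^64≡34, 23^128≡58.
249 = 1 + 8 + 16 + 32 + 64 + 128, so 23^249 ≡ 23·58·9·20·34·58 ≡ 53 (mod 61).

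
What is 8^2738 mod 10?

Last digits of 8^n: 8, 4, 2, 6 (period 4).
2738 mod 4 = 2, so the last digit matches 8^2 = 4.

4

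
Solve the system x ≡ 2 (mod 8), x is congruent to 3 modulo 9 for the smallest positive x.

Since 9·1 ≡ 1 (mod 8), take x = 3 + 9·((2−3)·1 mod 8) = 3 + 9·7 = 66.
Check: 66 mod 8 = 2, 66 mod 9 = 3.

66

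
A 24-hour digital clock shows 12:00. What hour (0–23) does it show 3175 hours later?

Dividing 3175 by 24 gives quotient 132 and remainder 7.
(12 + 7) mod 24 = 19.

19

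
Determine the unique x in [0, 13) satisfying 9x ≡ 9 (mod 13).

1

The inverse of 9 mod 13 is 3 (since 9·3 = 27 ≡ 1).
So x ≡ 3·9 = 27 ≡ 1 (mod 13).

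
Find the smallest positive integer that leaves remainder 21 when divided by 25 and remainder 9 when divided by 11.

Since 11·16 ≡ 1 (mod 25), take x = 9 + 11·((21−9)·16 mod 25) = 9 + 11·17 = 196.
Check: 196 mod 25 = 21, 196 mod 11 = 9.

196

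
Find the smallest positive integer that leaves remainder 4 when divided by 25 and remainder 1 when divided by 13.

79

Since 13·2 ≡ 1 (mod 25), take x = 1 + 13·((4−1)·2 mod 25) = 1 + 13·6 = 79.
Check: 79 mod 25 = 4, 79 mod 13 = 1.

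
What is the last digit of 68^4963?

The units digit of 68^n cycles with period 4: 8, 4, 2, 6, …
4963 leaves remainder 3 on division by 4, so 68^4963 ends in 2.

2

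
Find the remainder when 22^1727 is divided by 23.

Square-and-reduce mod 23: 22^1≡22, 22^2≡1, 22^4≡1, 22^8≡1, 22^16≡1, 22^32≡1, 22^64≡1, 22^128≡1, 22^256≡1, 22^512≡1, 22^1024≡1.
1727 = 1 + 2 + 4 + 8 + 16 + 32 + 128 + 512 + 1024, so 22^1727 ≡ 22·1·1·1·1·1·1·1·1 ≡ 22 (mod 23).

22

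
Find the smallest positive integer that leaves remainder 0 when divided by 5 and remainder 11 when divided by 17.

Since 17·3 ≡ 1 (mod 5), take x = 11 + 17·((0−11)·3 mod 5) = 11 + 17·2 = 45.
Check: 45 mod 5 = 0, 45 mod 17 = 11.

45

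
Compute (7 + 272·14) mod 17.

272·14 = 3808.
3808 = 224·17 + 0, so 3808 mod 17 = 0.
(7 + 0) mod 17 = 7.

7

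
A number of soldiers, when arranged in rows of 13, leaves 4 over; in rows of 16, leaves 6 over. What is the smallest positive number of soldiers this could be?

Since 16·9 ≡ 1 (mod 13), take x = 6 + 16·((4−6)·9 mod 13) = 6 + 16·8 = 134.
Check: 134 mod 13 = 4, 134 mod 16 = 6.

134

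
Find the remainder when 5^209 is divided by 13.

5

Successive squares of 5 mod 13: 5^1≡5, 5^2≡12, 5^4≡1, 5^8≡1, 5^16≡1, 5^32≡1, 5^64≡1, 5^128≡1.
Since 209 = 1 + 16 + 64 + 128 in binary, 5^209 ≡ 5·1·1·1 ≡ 5 (mod 13).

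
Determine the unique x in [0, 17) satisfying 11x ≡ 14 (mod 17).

The inverse of 11 mod 17 is 14 (since 11·14 = 154 ≡ 1).
So x ≡ 14·14 = 196 ≡ 9 (mod 17).

9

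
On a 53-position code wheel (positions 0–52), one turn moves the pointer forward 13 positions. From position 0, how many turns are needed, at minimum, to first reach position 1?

13·49 = 637 = 12·53 + 1, so 13⁻¹ ≡ 49 (mod 53).

49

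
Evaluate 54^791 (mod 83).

74

By repeated squaring mod 83: 54^1≡54, 54^2≡11, 54^4≡38, 54^8≡33, 54^16≡10, 54^32≡17, 54^64≡40, 54^128≡23, 54^256≡31, 54^512≡48.
791 = 1 + 2 + 4 + 16 + 256 + 512, so 54^791 ≡ 54·11·38·10·31·48 ≡ 74 (mod 83).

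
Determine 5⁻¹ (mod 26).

26 = 5·5 + 1
5 = 5·1 + 0
Back-substituting gives 5·21 ≡ 1 (mod 26).

21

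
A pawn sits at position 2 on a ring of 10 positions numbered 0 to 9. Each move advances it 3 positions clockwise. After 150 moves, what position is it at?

150·3 = 450.
450 mod 10 = 0 (since 45·10 = 450).
(2 + 0) mod 10 = 2.

2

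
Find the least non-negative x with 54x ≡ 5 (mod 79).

The inverse of 54 mod 79 is 60 (since 54·60 = 3240 ≡ 1).
Multiplying both sides by 60: x ≡ 60·5 = 300 ≡ 63 (mod 79).
Check: 54·63 = 3402 = 43·79 + 5.

63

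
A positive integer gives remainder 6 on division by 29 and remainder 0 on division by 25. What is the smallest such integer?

Since 25·7 ≡ 1 (mod 29), take x = 0 + 25·((6−0)·7 mod 29) = 0 + 25·13 = 325.
Check: 325 mod 29 = 6, 325 mod 25 = 0.

325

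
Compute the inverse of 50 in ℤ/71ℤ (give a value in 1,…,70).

50·27 = 1350 = 19·71 + 1, so 50⁻¹ ≡ 27 (mod 71).

27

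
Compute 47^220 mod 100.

Successive squares of 47 mod 100: 47^1≡47, 47^2≡9, 47^4≡81, 47^8≡61, 47^16≡21, 47^32≡41, 47^64≡81, 47^128≡61.
Since 220 = 4 + 8 + 16 + 64 + 128 in binary, 47^220 ≡ 81·61·21·81·61 ≡ 1 (mod 100).

1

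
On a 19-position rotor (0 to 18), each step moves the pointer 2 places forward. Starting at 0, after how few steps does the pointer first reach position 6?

2⁻¹ ≡ 10 (mod 19) because 2·10 = 20 = 1·19 + 1.
Multiplying both sides by 10: x ≡ 10·6 = 60 ≡ 3 (mod 19).

3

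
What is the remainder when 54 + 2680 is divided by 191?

Dividing 2680 by 191 gives quotient 14 and remainder 6.
(54 + 6) mod 191 = 60.

60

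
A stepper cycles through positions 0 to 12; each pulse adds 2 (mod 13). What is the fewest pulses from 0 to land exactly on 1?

2·7 = 14 = 1·13 + 1, so 2⁻¹ ≡ 7 (mod 13).

7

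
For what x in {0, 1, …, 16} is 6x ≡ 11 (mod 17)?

16

6⁻¹ ≡ 3 (mod 17) because 6·3 = 18 = 1·17 + 1.
So x ≡ 3·11 = 33 ≡ 16 (mod 17).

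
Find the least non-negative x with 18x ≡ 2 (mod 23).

The inverse of 18 mod 23 is 9 (since 18·9 = 162 ≡ 1).
So x ≡ 9·2 = 18 ≡ 18 (mod 23).
Check: 18·18 = 324 = 14·23 + 2.

18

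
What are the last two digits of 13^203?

Square-and-reduce mod 100: 13^1≡13, 13^2≡69, 13^4≡61, 13^8≡21, 13^16≡41, 13^32≡81, 13^64≡61, 13^128≡21.
203 = 1 + 2 + 8 + 64 + 128, so 13^203 ≡ 13·69·21·61·21 ≡ 97 (mod 100).

97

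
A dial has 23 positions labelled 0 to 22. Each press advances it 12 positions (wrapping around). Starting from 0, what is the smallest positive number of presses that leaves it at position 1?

23 = 1·12 + 11
12 = 1·11 + 1
11 = 11·1 + 0
Back-substituting gives 12·2 ≡ 1 (mod 23).

2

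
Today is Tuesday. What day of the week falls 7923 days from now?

Monday

7923 mod 7 = 6 (since 1131·7 = 7917).
Tuesday + 6 days → Monday.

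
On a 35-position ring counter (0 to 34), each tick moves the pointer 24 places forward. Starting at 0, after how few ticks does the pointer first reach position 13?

2

The inverse of 24 mod 35 is 19 (since 24·19 = 456 ≡ 1).
So x ≡ 19·13 = 247 ≡ 2 (mod 35).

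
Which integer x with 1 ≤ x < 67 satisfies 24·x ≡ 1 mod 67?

14

24·14 = 336 = 5·67 + 1, so 24⁻¹ ≡ 14 (mod 67).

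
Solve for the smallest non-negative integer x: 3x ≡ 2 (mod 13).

3⁻¹ ≡ 9 (mod 13) because 3·9 = 27 = 2·13 + 1.
Multiplying both sides by 9: x ≡ 9·2 = 18 ≡ 5 (mod 13).

5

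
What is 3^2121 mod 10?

3

Last digits of 3^n: 3, 9, 7, 1 (period 4).
2121 leaves remainder 1 on division by 4, so 3^2121 ends in 3.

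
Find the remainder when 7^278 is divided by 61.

4

By repeated squaring mod 61: 7^1≡7, 7^2≡49, 7^4≡22, 7^8≡57, 7^16≡16, 7^32≡12, 7^64≡22, 7^128≡57, 7^256≡16.
278 = 2 + 4 + 16 + 256, so 7^278 ≡ 49·22·16·16 ≡ 4 (mod 61).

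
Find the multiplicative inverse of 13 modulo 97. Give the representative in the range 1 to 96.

97 = 7·13 + 6
13 = 2·6 + 1
6 = 6·1 + 0
Back-substituting gives 13·15 ≡ 1 (mod 97).

15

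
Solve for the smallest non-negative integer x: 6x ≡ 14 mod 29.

12

The inverse of 6 mod 29 is 5 (since 6·5 = 30 ≡ 1).
Multiplying both sides by 5: x ≡ 5·14 = 70 ≡ 12 (mod 29).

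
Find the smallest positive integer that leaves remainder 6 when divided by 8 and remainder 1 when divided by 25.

Since 25·1 ≡ 1 (mod 8), take x = 1 + 25·((6−1)·1 mod 8) = 1 + 25·5 = 126.
Check: 126 mod 8 = 6, 126 mod 25 = 1.

126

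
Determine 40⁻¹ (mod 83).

27

83 = 2·40 + 3
40 = 13·3 + 1
3 = 3·1 + 0
Back-substituting gives 40·27 ≡ 1 (mod 83).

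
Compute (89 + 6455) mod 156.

148

6455 mod 156 = 59 (since 41·156 = 6396).
(89 + 59) mod 156 = 148.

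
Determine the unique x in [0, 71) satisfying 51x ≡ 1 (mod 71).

51⁻¹ ≡ 39 (mod 71) because 51·39 = 1989 = 28·71 + 1.
So x ≡ 39·1 = 39 ≡ 39 (mod 71).

39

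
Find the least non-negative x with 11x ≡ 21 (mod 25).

11⁻¹ ≡ 16 (mod 25) because 11·16 = 176 = 7·25 + 1.
So x ≡ 16·21 = 336 ≡ 11 (mod 25).

11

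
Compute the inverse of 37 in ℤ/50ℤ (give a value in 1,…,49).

23

37·23 = 851 = 17·50 + 1, so 37⁻¹ ≡ 23 (mod 50).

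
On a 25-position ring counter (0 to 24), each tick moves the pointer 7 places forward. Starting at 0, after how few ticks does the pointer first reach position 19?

The inverse of 7 mod 25 is 18 (since 7·18 = 126 ≡ 1).
Multiplying both sides by 18: x ≡ 18·19 = 342 ≡ 17 (mod 25).

17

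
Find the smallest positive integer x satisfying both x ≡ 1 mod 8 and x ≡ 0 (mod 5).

x ≡ 0 (mod 5) gives x ∈ {0, 5, 10, 15, 20, 25}.
The first of these with x mod 8 = 1 is 25.

25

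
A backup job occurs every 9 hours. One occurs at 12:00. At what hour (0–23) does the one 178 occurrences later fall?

178·9 = 1602.
1602 mod 24 = 18 (since 66·24 = 1584).
(12 + 18) mod 24 = 6.

6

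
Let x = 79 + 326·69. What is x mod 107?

326·69 = 22494.
22494 = 210·107 + 24, so 22494 mod 107 = 24.
(79 + 24) mod 107 = 103.

103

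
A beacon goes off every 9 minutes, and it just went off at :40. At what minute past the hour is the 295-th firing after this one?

55

295·9 = 2655.
2655 mod 60 = 15 (since 44·60 = 2640).
(40 + 15) mod 60 = 55.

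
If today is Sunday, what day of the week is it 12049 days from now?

Tuesday

Dividing 12049 by 7 gives quotient 1721 and remainder 2.
Sunday + 2 days → Tuesday.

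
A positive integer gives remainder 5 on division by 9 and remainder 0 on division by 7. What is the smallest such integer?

Since 7·4 ≡ 1 (mod 9), take x = 0 + 7·((5−0)·4 mod 9) = 0 + 7·2 = 14.
Check: 14 mod 9 = 5, 14 mod 7 = 0.

14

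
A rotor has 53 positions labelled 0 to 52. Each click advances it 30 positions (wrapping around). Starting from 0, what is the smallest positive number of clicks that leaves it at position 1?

23

30·23 = 690 = 13·53 + 1, so 30⁻¹ ≡ 23 (mod 53).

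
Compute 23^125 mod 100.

Square-and-reduce mod 100: 23^1≡23, 23^2≡29, 23^4≡41, 23^8≡81, 23^16≡61, 23^32≡21, 23^64≡41.
Since 125 = 1 + 4 + 8 + 16 + 32 + 64 in binary, 23^125 ≡ 23·41·81·61·21·41 ≡ 43 (mod 100).

43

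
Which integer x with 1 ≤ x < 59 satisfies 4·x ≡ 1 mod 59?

59 = 14·4 + 3
4 = 1·3 + 1
3 = 3·1 + 0
Back-substituting gives 4·15 ≡ 1 (mod 59).

15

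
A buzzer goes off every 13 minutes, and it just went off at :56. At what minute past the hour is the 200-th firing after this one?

200·13 = 2600.
Dividing 2600 by 60 gives quotient 43 and remainder 20.
(56 + 20) mod 60 = 16.

16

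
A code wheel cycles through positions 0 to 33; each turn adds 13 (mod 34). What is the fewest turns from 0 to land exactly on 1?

34 = 2·13 + 8
13 = 1·8 + 5
8 = 1·5 + 3
5 = 1·3 + 2
3 = 1·2 + 1
2 = 2·1 + 0
Back-substituting gives 13·21 ≡ 1 (mod 34).

21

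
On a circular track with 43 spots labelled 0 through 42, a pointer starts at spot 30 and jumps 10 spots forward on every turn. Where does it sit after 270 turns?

270·10 = 2700.
2700 = 62·43 + 34, so 2700 mod 43 = 34.
(30 + 34) mod 43 = 21.

21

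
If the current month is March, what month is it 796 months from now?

796 = 66·12 + 4, so 796 mod 12 = 4.
March + 4 months → July.

July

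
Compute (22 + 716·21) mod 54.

46

716·21 = 15036.
Dividing 15036 by 54 gives quotient 278 and remainder 24.
(22 + 24) mod 54 = 46.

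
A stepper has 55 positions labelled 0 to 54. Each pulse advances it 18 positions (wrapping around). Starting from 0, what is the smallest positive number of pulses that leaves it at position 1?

52

18·52 = 936 = 17·55 + 1, so 18⁻¹ ≡ 52 (mod 55).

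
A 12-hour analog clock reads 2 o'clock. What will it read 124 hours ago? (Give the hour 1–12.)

10

124 = 10·12 + 4, so 124 mod 12 = 4.
2 − 4 → 10 on a 12-hour dial.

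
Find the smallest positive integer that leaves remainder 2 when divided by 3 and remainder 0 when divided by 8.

x ≡ 2 (mod 3) gives x ∈ {2, 5, 8}.
The first of these with x mod 8 = 0 is 8.

8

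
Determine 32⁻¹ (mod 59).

24

32·24 = 768 = 13·59 + 1, so 32⁻¹ ≡ 24 (mod 59).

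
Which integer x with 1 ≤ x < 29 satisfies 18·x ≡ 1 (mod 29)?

18·21 = 378 = 13·29 + 1, so 18⁻¹ ≡ 21 (mod 29).

21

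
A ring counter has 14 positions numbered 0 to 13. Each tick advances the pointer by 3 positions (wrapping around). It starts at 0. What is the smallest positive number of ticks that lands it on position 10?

8

3⁻¹ ≡ 5 (mod 14) because 3·5 = 15 = 1·14 + 1.
So x ≡ 5·10 = 50 ≡ 8 (mod 14).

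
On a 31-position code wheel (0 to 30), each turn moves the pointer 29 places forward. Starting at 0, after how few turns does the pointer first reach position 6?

28

29⁻¹ ≡ 15 (mod 31) because 29·15 = 435 = 14·31 + 1.
So x ≡ 15·6 = 90 ≡ 28 (mod 31).
Check: 29·28 = 812 = 26·31 + 6.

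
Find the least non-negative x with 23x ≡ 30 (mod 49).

29

The inverse of 23 mod 49 is 32 (since 23·32 = 736 ≡ 1).
Multiplying both sides by 32: x ≡ 32·30 = 960 ≡ 29 (mod 49).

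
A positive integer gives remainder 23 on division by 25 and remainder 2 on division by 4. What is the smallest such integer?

x ≡ 2 (mod 4) gives x ∈ {2, 6, 10, 14, 18, 22, 26, 30, …}.
The first of these with x mod 25 = 23 is 98.

98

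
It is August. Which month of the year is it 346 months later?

June

346 mod 12 = 10 (since 28·12 = 336).
August + 10 months → June.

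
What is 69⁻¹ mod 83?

77

83 = 1·69 + 14
69 = 4·14 + 13
14 = 1·13 + 1
13 = 13·1 + 0
Back-substituting gives 69·77 ≡ 1 (mod 83).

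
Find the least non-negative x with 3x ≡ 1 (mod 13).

3⁻¹ ≡ 9 (mod 13) because 3·9 = 27 = 2·13 + 1.
So x ≡ 9·1 = 9 ≡ 9 (mod 13).

9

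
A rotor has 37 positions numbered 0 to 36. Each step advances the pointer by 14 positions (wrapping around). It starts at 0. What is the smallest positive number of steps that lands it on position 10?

The inverse of 14 mod 37 is 8 (since 14·8 = 112 ≡ 1).
So x ≡ 8·10 = 80 ≡ 6 (mod 37).
Check: 14·6 = 84 = 2·37 + 10.

6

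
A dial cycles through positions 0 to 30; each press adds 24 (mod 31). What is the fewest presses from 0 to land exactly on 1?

22

24·22 = 528 = 17·31 + 1, so 24⁻¹ ≡ 22 (mod 31).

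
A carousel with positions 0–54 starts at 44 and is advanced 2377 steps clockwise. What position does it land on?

1

2377 = 43·55 + 12, so 2377 mod 55 = 12.
(44 + 12) mod 55 = 1.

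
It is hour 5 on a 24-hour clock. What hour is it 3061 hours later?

18

3061 = 127·24 + 13, so 3061 mod 24 = 13.
(5 + 13) mod 24 = 18.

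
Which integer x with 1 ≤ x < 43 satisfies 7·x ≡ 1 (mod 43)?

37

43 = 6·7 + 1
7 = 7·1 + 0
Back-substituting gives 7·37 ≡ 1 (mod 43).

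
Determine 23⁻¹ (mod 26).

26 = 1·23 + 3
23 = 7·3 + 2
3 = 1·2 + 1
2 = 2·1 + 0
Back-substituting gives 23·17 ≡ 1 (mod 26).

17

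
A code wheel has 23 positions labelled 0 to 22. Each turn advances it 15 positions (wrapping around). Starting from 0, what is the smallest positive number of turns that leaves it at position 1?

20

15·20 = 300 = 13·23 + 1, so 15⁻¹ ≡ 20 (mod 23).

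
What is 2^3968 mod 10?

Powers of 2 mod 10 repeat with period 4: 2, 4, 8, 6.
3968 mod 4 = 0, so the last digit matches 2^4 = 6.

6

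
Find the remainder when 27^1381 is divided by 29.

Successive squares of 27 mod 29: 27^1≡27, 27^2≡4, 27^4≡16, 27^8≡24, 27^16≡25, 27^32≡16, 27^64≡24, 27^128≡25, 27^256≡16, 27^512≡24, 27^1024≡25.
1381 = 1 + 4 + 32 + 64 + 256 + 1024, so 27^1381 ≡ 27·16·16·24·16·25 ≡ 10 (mod 29).

10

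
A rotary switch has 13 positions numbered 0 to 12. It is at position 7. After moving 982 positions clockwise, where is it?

1

Dividing 982 by 13 gives quotient 75 and remainder 7.
(7 + 7) mod 13 = 1.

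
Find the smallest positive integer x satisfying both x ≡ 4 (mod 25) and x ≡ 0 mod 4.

Since 4·19 ≡ 1 (mod 25), take x = 0 + 4·((4−0)·19 mod 25) = 0 + 4·1 = 4.
Check: 4 mod 25 = 4, 4 mod 4 = 0.

4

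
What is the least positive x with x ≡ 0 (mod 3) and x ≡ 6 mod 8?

6

Since 8·2 ≡ 1 (mod 3), take x = 6 + 8·((0−6)·2 mod 3) = 6 + 8·0 = 6.
Check: 6 mod 3 = 0, 6 mod 8 = 6.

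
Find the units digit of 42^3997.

The units digit of 42^n cycles with period 4: 2, 4, 8, 6, …
3997 leaves remainder 1 on division by 4, so 42^3997 ends in 2.

2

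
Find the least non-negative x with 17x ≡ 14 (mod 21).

7

17⁻¹ ≡ 5 (mod 21) because 17·5 = 85 = 4·21 + 1.
Multiplying both sides by 5: x ≡ 5·14 = 70 ≡ 7 (mod 21).
Check: 17·7 = 119 = 5·21 + 14.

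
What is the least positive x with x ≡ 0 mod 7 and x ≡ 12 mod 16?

x ≡ 0 (mod 7) gives x ∈ {0, 7, 14, 21, 28}.
The first of these with x mod 16 = 12 is 28.

28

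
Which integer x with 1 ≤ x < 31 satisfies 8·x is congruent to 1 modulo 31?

8·4 = 32 = 1·31 + 1, so 8⁻¹ ≡ 4 (mod 31).

4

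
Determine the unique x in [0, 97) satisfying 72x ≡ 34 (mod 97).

72⁻¹ ≡ 31 (mod 97) because 72·31 = 2232 = 23·97 + 1.
Multiplying both sides by 31: x ≡ 31·34 = 1054 ≡ 84 (mod 97).

84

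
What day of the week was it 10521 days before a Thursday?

10521 mod 7 = 0 (since 1503·7 = 10521).
Thursday − 0 days → Thursday.

Thursday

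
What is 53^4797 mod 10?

3

The units digit of 53^n cycles with period 4: 3, 9, 7, 1, …
4797 leaves remainder 1 on division by 4, so 53^4797 ends in 3.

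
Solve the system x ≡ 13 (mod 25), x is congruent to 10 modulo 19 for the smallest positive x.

Since 19·4 ≡ 1 (mod 25), take x = 10 + 19·((13−10)·4 mod 25) = 10 + 19·12 = 238.
Check: 238 mod 25 = 13, 238 mod 19 = 10.

238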